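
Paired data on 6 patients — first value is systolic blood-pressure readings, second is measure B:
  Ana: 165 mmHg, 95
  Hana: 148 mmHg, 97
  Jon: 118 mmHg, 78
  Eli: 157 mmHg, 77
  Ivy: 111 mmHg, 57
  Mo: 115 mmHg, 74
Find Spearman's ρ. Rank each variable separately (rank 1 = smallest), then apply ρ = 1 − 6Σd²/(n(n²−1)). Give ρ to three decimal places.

0.714

Ranks of variable 1: 6, 4, 3, 5, 1, 2
Ranks of variable 2: 5, 6, 4, 3, 1, 2
d = r₁ − r₂: 1, -2, -1, 2, 0, 0
d²: 1, 4, 1, 4, 0, 0; Σd² = 10
ρ = 1 − 6·10/(6·35) = 1 − 60/210 = 0.714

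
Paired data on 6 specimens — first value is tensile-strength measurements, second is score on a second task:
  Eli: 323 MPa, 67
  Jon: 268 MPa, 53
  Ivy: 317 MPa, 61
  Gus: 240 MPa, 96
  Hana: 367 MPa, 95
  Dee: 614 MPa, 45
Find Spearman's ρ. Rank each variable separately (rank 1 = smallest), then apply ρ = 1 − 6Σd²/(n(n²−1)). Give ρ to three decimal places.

Ranks of variable 1: 4, 2, 3, 1, 5, 6
Ranks of variable 2: 4, 2, 3, 6, 5, 1
d = r₁ − r₂: 0, 0, 0, -5, 0, 5
d²: 0, 0, 0, 25, 0, 25; Σd² = 50
ρ = 1 − 6·50/(6·35) = 1 − 300/210 = -0.429

-0.429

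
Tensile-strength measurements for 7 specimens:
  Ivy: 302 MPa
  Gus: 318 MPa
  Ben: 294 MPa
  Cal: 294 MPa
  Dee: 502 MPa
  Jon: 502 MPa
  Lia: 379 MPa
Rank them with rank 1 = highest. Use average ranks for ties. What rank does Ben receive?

6.5

Sorted (descending): 502, 502, 379, 318, 302, 294, 294
The 2 values of 502 occupy positions 1–2 → average rank (1+2)/2 = 1.5.
The 2 values of 294 occupy positions 6–7 → average rank (6+7)/2 = 6.5.
Ben has value 294 MPa → rank 6.5.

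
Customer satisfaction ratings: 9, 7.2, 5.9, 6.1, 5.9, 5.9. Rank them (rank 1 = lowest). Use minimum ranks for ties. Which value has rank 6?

9

Sorted (ascending): 5.9, 5.9, 5.9, 6.1, 7.2, 9
The 3 values of 5.9 occupy positions 1–3 → each gets rank 1.
Rank 6 → value 9.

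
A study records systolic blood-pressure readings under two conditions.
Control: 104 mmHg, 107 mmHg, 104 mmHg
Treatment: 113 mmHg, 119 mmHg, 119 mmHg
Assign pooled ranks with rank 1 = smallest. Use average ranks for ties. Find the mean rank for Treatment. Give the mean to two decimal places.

Sorted (ascending): 104, 104, 107, 113, 119, 119
The 2 values of 104 occupy positions 1–2 → average rank (1+2)/2 = 1.5.
The 2 values of 119 occupy positions 5–6 → average rank (5+6)/2 = 5.5.
Treatment values → pooled ranks: 113→4, 119→5.5, 119→5.5
Mean rank = (4 + 5.5 + 5.5) / 3 = 5.00

5.00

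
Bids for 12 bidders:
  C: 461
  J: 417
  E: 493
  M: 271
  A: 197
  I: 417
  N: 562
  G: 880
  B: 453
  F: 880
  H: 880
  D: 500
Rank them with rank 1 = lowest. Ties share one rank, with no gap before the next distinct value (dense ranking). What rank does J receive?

Sorted (ascending): 197, 271, 417, 417, 453, 461, 493, 500, 562, 880, 880, 880
The 2 values of 417 share dense rank 3.
The 3 values of 880 share dense rank 9.
Remaining distinct values take the next consecutive integers.
J has value 417 → rank 3.

3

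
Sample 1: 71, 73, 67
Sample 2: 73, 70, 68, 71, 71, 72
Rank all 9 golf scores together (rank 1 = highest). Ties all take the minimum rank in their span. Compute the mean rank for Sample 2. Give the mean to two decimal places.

4.50

Sorted (descending): 73, 73, 72, 71, 71, 71, 70, 68, 67
The 2 values of 73 occupy positions 1–2 → each gets rank 1.
The 3 values of 71 occupy positions 4–6 → each gets rank 4.
Sample 2 values → pooled ranks: 73→1, 70→7, 68→8, 71→4, 71→4, 72→3
Mean rank = (1 + 7 + 8 + 4 + 4 + 3) / 6 = 4.50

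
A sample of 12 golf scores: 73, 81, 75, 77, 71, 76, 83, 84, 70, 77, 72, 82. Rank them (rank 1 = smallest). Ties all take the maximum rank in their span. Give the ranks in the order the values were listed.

Sorted (ascending): 70, 71, 72, 73, 75, 76, 77, 77, 81, 82, 83, 84
The 2 values of 77 occupy positions 7–8 → each gets rank 8.

4, 9, 5, 8, 2, 6, 11, 12, 1, 8, 3, 10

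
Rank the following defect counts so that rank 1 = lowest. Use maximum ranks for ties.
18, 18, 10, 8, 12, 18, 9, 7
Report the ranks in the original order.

8, 8, 4, 2, 5, 8, 3, 1

Sorted (ascending): 7, 8, 9, 10, 12, 18, 18, 18
The 3 values of 18 occupy positions 6–8 → each gets rank 8.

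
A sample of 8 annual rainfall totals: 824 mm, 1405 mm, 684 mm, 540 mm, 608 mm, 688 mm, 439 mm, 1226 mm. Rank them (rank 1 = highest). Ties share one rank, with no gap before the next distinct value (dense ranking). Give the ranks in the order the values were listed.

Sorted (descending): 1405, 1226, 824, 688, 684, 608, 540, 439
No ties — each value takes its position as its rank.

3, 1, 5, 7, 6, 4, 8, 2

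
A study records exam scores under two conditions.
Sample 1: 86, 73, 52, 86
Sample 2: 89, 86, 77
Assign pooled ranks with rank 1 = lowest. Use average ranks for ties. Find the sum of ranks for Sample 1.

13

Sorted (ascending): 52, 73, 77, 86, 86, 86, 89
The 3 values of 86 occupy positions 4–6 → average rank 5.
Sample 1 values → pooled ranks: 86→5, 73→2, 52→1, 86→5
Rank sum = 5 + 2 + 1 + 5 = 13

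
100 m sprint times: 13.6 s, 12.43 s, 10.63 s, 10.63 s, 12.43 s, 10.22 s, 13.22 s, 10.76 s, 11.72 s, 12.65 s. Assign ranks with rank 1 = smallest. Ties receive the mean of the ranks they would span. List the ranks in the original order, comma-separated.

10, 6.5, 2.5, 2.5, 6.5, 1, 9, 4, 5, 8

Sorted (ascending): 10.22, 10.63, 10.63, 10.76, 11.72, 12.43, 12.43, 12.65, 13.22, 13.6
The 2 values of 10.63 occupy positions 2–3 → average rank (2+3)/2 = 2.5.
The 2 values of 12.43 occupy positions 6–7 → average rank (6+7)/2 = 6.5.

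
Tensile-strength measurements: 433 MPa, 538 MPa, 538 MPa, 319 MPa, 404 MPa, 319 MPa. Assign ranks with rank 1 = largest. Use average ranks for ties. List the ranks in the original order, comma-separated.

3, 1.5, 1.5, 5.5, 4, 5.5

Sorted (descending): 538, 538, 433, 404, 319, 319
The 2 values of 538 occupy positions 1–2 → average rank (1+2)/2 = 1.5.
The 2 values of 319 occupy positions 5–6 → average rank (5+6)/2 = 5.5.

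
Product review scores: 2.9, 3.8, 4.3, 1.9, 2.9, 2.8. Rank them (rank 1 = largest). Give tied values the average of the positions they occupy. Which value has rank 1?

Sorted (descending): 4.3, 3.8, 2.9, 2.9, 2.8, 1.9
The 2 values of 2.9 occupy positions 3–4 → average rank (3+4)/2 = 3.5.
Rank 1 → value 4.3.

4.3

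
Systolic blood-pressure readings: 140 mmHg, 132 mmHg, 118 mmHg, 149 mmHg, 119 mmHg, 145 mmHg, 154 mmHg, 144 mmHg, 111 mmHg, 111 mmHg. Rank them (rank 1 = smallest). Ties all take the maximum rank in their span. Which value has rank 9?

149

Sorted (ascending): 111, 111, 118, 119, 132, 140, 144, 145, 149, 154
The 2 values of 111 occupy positions 1–2 → each gets rank 2.
Rank 9 → value 149.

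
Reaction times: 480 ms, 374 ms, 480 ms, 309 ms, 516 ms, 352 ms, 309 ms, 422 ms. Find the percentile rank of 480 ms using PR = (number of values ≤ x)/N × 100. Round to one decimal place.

87.5

N = 8.
Strictly below 480: 5. Equal to 480: 2.
PR = 7/8 × 100 = 87.5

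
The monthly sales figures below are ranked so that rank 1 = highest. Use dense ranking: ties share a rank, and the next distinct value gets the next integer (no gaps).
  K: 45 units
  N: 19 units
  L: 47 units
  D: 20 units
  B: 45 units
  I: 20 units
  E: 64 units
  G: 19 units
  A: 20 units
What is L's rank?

Sorted (descending): 64, 47, 45, 45, 20, 20, 20, 19, 19
The 2 values of 45 share dense rank 3.
The 3 values of 20 share dense rank 4.
The 2 values of 19 share dense rank 5.
Remaining distinct values take the next consecutive integers.
L has value 47 units → rank 2.

2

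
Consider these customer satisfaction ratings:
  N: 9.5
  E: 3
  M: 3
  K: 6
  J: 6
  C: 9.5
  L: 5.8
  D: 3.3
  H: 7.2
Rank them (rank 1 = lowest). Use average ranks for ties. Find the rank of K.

Sorted (ascending): 3, 3, 3.3, 5.8, 6, 6, 7.2, 9.5, 9.5
The 2 values of 3 occupy positions 1–2 → average rank (1+2)/2 = 1.5.
The 2 values of 6 occupy positions 5–6 → average rank (5+6)/2 = 5.5.
The 2 values of 9.5 occupy positions 8–9 → average rank (8+9)/2 = 8.5.
K has value 6 → rank 5.5.

5.5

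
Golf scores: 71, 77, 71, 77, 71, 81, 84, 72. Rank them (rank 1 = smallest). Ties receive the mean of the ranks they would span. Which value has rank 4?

72

Sorted (ascending): 71, 71, 71, 72, 77, 77, 81, 84
The 3 values of 71 occupy positions 1–3 → average rank 2.
The 2 values of 77 occupy positions 5–6 → average rank (5+6)/2 = 5.5.
Rank 4 → value 72.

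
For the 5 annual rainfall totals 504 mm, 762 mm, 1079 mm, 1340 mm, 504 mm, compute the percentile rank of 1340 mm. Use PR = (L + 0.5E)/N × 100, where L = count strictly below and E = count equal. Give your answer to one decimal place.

N = 5.
Strictly below 1340: 4. Equal to 1340: 1.
PR = (4 + 0.5·1)/5 × 100 = 90.0

90.0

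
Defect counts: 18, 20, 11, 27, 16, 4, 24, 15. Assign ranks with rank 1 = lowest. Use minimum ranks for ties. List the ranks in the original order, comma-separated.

Sorted (ascending): 4, 11, 15, 16, 18, 20, 24, 27
No ties — each value takes its position as its rank.

5, 6, 2, 8, 4, 1, 7, 3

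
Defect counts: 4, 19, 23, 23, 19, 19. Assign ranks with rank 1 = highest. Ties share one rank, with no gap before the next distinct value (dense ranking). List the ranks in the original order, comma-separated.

Sorted (descending): 23, 23, 19, 19, 19, 4
The 2 values of 23 share dense rank 1.
The 3 values of 19 share dense rank 2.
Remaining distinct values take the next consecutive integers.

3, 2, 1, 1, 2, 2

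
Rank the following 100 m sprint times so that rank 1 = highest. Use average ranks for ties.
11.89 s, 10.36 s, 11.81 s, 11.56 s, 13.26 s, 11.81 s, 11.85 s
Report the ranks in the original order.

Sorted (descending): 13.26, 11.89, 11.85, 11.81, 11.81, 11.56, 10.36
The 2 values of 11.81 occupy positions 4–5 → average rank (4+5)/2 = 4.5.

2, 7, 4.5, 6, 1, 4.5, 3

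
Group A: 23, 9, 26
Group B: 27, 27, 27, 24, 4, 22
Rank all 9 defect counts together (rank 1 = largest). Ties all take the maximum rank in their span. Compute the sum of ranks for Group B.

30

Sorted (descending): 27, 27, 27, 26, 24, 23, 22, 9, 4
The 3 values of 27 occupy positions 1–3 → each gets rank 3.
Group B values → pooled ranks: 27→3, 27→3, 27→3, 24→5, 4→9, 22→7
Rank sum = 3 + 3 + 3 + 5 + 9 + 7 = 30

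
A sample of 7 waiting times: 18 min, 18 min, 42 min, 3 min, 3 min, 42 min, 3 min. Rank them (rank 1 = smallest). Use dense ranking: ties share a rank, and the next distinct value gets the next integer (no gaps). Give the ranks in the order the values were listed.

2, 2, 3, 1, 1, 3, 1

Sorted (ascending): 3, 3, 3, 18, 18, 42, 42
The 3 values of 3 share dense rank 1.
The 2 values of 18 share dense rank 2.
The 2 values of 42 share dense rank 3.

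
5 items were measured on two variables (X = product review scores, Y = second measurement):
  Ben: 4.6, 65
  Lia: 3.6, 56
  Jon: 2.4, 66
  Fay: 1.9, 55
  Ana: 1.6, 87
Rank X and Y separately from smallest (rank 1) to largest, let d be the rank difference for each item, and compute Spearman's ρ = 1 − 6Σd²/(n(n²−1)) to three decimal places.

Ranks of variable 1: 5, 4, 3, 2, 1
Ranks of variable 2: 3, 2, 4, 1, 5
d = r₁ − r₂: 2, 2, -1, 1, -4
d²: 4, 4, 1, 1, 16; Σd² = 26
ρ = 1 − 6·26/(5·24) = 1 − 156/120 = -0.300

-0.300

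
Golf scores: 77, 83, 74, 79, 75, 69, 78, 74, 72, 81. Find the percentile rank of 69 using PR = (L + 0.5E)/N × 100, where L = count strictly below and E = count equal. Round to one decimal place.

N = 10.
Strictly below 69: 0. Equal to 69: 1.
PR = (0 + 0.5·1)/10 × 100 = 5.0

5.0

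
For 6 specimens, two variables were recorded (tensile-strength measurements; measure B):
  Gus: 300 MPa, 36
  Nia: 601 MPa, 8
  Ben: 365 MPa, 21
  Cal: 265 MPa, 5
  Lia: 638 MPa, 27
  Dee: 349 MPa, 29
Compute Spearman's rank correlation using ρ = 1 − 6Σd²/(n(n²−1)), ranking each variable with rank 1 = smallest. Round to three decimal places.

Ranks of variable 1: 2, 5, 4, 1, 6, 3
Ranks of variable 2: 6, 2, 3, 1, 4, 5
d = r₁ − r₂: -4, 3, 1, 0, 2, -2
d²: 16, 9, 1, 0, 4, 4; Σd² = 34
ρ = 1 − 6·34/(6·35) = 1 − 204/210 = 0.029

0.029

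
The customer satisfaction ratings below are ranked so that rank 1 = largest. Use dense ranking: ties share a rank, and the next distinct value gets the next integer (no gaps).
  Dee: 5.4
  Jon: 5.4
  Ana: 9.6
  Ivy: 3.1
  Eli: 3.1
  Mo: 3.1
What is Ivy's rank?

3

Sorted (descending): 9.6, 5.4, 5.4, 3.1, 3.1, 3.1
The 2 values of 5.4 share dense rank 2.
The 3 values of 3.1 share dense rank 3.
Remaining distinct values take the next consecutive integers.
Ivy has value 3.1 → rank 3.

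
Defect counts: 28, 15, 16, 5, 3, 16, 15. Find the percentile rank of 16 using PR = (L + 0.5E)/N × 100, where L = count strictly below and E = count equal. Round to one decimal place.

N = 7.
Strictly below 16: 4. Equal to 16: 2.
PR = (4 + 0.5·2)/7 × 100 = 71.4

71.4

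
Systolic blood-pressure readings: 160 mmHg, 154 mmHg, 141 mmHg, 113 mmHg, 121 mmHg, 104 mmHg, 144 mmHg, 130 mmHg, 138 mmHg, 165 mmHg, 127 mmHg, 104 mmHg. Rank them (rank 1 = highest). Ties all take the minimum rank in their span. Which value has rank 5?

Sorted (descending): 165, 160, 154, 144, 141, 138, 130, 127, 121, 113, 104, 104
The 2 values of 104 occupy positions 11–12 → each gets rank 11.
Rank 5 → value 141.

141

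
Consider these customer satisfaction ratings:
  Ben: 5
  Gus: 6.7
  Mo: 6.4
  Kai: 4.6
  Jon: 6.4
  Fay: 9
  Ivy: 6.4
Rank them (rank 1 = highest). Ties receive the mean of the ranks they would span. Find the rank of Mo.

4

Sorted (descending): 9, 6.7, 6.4, 6.4, 6.4, 5, 4.6
The 3 values of 6.4 occupy positions 3–5 → average rank 4.
Mo has value 6.4 → rank 4.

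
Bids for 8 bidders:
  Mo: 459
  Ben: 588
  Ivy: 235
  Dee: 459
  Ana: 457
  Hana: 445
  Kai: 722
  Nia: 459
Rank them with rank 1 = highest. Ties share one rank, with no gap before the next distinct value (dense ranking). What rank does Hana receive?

5

Sorted (descending): 722, 588, 459, 459, 459, 457, 445, 235
The 3 values of 459 share dense rank 3.
Remaining distinct values take the next consecutive integers.
Hana has value 445 → rank 5.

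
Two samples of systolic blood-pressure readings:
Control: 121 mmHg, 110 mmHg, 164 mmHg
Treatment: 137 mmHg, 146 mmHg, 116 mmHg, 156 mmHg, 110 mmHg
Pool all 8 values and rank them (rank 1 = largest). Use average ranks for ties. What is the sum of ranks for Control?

13.5

Sorted (descending): 164, 156, 146, 137, 121, 116, 110, 110
The 2 values of 110 occupy positions 7–8 → average rank (7+8)/2 = 7.5.
Control values → pooled ranks: 121→5, 110→7.5, 164→1
Rank sum = 5 + 7.5 + 1 = 13.5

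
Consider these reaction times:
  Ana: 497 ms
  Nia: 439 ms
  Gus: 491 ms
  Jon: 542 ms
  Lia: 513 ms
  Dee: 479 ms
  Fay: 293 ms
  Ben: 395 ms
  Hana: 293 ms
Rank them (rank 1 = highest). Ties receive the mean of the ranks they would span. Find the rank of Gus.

Sorted (descending): 542, 513, 497, 491, 479, 439, 395, 293, 293
The 2 values of 293 occupy positions 8–9 → average rank (8+9)/2 = 8.5.
Gus has value 491 ms → rank 4.

4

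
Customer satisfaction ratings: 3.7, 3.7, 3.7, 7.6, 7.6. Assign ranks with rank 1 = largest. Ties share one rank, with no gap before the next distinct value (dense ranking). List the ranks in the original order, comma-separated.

2, 2, 2, 1, 1

Sorted (descending): 7.6, 7.6, 3.7, 3.7, 3.7
The 2 values of 7.6 share dense rank 1.
The 3 values of 3.7 share dense rank 2.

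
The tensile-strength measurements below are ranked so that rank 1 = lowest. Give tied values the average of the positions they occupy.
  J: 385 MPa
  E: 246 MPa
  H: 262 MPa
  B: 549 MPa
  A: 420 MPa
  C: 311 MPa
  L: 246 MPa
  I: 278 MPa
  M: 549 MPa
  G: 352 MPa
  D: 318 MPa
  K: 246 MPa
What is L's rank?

Sorted (ascending): 246, 246, 246, 262, 278, 311, 318, 352, 385, 420, 549, 549
The 3 values of 246 occupy positions 1–3 → average rank 2.
The 2 values of 549 occupy positions 11–12 → average rank (11+12)/2 = 11.5.
L has value 246 MPa → rank 2.

2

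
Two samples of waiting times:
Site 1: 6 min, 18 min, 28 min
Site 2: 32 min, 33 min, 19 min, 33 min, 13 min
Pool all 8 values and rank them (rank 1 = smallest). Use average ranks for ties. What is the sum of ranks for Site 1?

Sorted (ascending): 6, 13, 18, 19, 28, 32, 33, 33
The 2 values of 33 occupy positions 7–8 → average rank (7+8)/2 = 7.5.
Site 1 values → pooled ranks: 6→1, 18→3, 28→5
Rank sum = 1 + 3 + 5 = 9

9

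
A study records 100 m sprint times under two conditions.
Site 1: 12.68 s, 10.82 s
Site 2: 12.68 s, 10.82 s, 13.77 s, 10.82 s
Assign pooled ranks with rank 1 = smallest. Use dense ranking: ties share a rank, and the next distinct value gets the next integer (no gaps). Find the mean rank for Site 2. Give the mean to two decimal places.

1.75

Sorted (ascending): 10.82, 10.82, 10.82, 12.68, 12.68, 13.77
The 3 values of 10.82 share dense rank 1.
The 2 values of 12.68 share dense rank 2.
Remaining distinct values take the next consecutive integers.
Site 2 values → pooled ranks: 12.68→2, 10.82→1, 13.77→3, 10.82→1
Mean rank = (2 + 1 + 3 + 1) / 4 = 1.75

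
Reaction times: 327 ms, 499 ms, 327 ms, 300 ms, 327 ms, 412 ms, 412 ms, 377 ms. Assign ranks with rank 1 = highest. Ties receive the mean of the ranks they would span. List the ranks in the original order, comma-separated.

6, 1, 6, 8, 6, 2.5, 2.5, 4

Sorted (descending): 499, 412, 412, 377, 327, 327, 327, 300
The 2 values of 412 occupy positions 2–3 → average rank (2+3)/2 = 2.5.
The 3 values of 327 occupy positions 5–7 → average rank 6.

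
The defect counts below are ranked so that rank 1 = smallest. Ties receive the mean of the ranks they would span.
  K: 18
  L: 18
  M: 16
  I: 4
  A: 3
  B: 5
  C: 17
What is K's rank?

6.5

Sorted (ascending): 3, 4, 5, 16, 17, 18, 18
The 2 values of 18 occupy positions 6–7 → average rank (6+7)/2 = 6.5.
K has value 18 → rank 6.5.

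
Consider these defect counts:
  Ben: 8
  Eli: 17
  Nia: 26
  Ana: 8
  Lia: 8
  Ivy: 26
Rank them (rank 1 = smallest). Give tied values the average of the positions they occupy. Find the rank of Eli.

Sorted (ascending): 8, 8, 8, 17, 26, 26
The 3 values of 8 occupy positions 1–3 → average rank 2.
The 2 values of 26 occupy positions 5–6 → average rank (5+6)/2 = 5.5.
Eli has value 17 → rank 4.

4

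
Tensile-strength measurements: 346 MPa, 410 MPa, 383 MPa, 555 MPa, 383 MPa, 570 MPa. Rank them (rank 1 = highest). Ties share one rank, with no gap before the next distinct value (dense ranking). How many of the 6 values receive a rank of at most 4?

5

Sorted (descending): 570, 555, 410, 383, 383, 346
The 2 values of 383 share dense rank 4.
Remaining distinct values take the next consecutive integers.
Ranks ≤ 4: {1, 2, 3, 4, 4} → 5 values.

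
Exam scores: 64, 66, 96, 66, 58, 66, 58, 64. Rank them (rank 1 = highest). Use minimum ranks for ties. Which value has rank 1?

96

Sorted (descending): 96, 66, 66, 66, 64, 64, 58, 58
The 3 values of 66 occupy positions 2–4 → each gets rank 2.
The 2 values of 64 occupy positions 5–6 → each gets rank 5.
The 2 values of 58 occupy positions 7–8 → each gets rank 7.
Rank 1 → value 96.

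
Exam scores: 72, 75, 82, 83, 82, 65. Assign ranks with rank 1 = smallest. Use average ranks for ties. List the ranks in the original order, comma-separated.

2, 3, 4.5, 6, 4.5, 1

Sorted (ascending): 65, 72, 75, 82, 82, 83
The 2 values of 82 occupy positions 4–5 → average rank (4+5)/2 = 4.5.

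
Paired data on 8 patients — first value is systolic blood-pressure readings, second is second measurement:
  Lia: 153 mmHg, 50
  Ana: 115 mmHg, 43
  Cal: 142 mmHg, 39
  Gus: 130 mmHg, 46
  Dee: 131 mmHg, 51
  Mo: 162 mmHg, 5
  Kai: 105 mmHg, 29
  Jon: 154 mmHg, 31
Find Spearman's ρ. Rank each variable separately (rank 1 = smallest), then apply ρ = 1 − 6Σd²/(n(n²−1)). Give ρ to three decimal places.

Ranks of variable 1: 6, 2, 5, 3, 4, 8, 1, 7
Ranks of variable 2: 7, 5, 4, 6, 8, 1, 2, 3
d = r₁ − r₂: -1, -3, 1, -3, -4, 7, -1, 4
d²: 1, 9, 1, 9, 16, 49, 1, 16; Σd² = 102
ρ = 1 − 6·102/(8·63) = 1 − 612/504 = -0.214

-0.214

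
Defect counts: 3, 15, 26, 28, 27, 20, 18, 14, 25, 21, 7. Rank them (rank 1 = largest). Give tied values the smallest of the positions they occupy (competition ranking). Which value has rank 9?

Sorted (descending): 28, 27, 26, 25, 21, 20, 18, 15, 14, 7, 3
No ties — each value takes its position as its rank.
Rank 9 → value 14.

14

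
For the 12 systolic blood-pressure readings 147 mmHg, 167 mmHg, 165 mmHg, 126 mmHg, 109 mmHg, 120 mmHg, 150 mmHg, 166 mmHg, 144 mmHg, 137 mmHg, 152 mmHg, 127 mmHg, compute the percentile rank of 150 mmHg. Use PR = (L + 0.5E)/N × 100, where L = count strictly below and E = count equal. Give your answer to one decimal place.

N = 12.
Strictly below 150: 7. Equal to 150: 1.
PR = (7 + 0.5·1)/12 × 100 = 62.5

62.5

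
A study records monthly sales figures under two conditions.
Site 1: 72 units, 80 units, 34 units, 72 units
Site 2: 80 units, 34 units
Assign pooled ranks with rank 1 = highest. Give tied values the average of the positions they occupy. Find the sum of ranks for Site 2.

Sorted (descending): 80, 80, 72, 72, 34, 34
The 2 values of 80 occupy positions 1–2 → average rank (1+2)/2 = 1.5.
The 2 values of 72 occupy positions 3–4 → average rank (3+4)/2 = 3.5.
The 2 values of 34 occupy positions 5–6 → average rank (5+6)/2 = 5.5.
Site 2 values → pooled ranks: 80→1.5, 34→5.5
Rank sum = 1.5 + 5.5 = 7

7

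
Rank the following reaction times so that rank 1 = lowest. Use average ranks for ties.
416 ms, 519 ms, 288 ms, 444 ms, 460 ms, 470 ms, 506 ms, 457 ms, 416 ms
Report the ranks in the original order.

Sorted (ascending): 288, 416, 416, 444, 457, 460, 470, 506, 519
The 2 values of 416 occupy positions 2–3 → average rank (2+3)/2 = 2.5.

2.5, 9, 1, 4, 6, 7, 8, 5, 2.5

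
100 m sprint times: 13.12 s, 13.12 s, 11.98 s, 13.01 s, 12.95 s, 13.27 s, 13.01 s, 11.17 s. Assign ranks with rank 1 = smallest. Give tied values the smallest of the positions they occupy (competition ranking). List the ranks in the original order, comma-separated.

Sorted (ascending): 11.17, 11.98, 12.95, 13.01, 13.01, 13.12, 13.12, 13.27
The 2 values of 13.01 occupy positions 4–5 → each gets rank 4.
The 2 values of 13.12 occupy positions 6–7 → each gets rank 6.

6, 6, 2, 4, 3, 8, 4, 1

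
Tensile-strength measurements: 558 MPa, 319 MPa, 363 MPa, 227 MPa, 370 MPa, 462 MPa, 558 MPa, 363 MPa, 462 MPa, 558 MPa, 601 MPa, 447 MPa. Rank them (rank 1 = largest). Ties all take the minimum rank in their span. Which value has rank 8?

370

Sorted (descending): 601, 558, 558, 558, 462, 462, 447, 370, 363, 363, 319, 227
The 3 values of 558 occupy positions 2–4 → each gets rank 2.
The 2 values of 462 occupy positions 5–6 → each gets rank 5.
The 2 values of 363 occupy positions 9–10 → each gets rank 9.
Rank 8 → value 370.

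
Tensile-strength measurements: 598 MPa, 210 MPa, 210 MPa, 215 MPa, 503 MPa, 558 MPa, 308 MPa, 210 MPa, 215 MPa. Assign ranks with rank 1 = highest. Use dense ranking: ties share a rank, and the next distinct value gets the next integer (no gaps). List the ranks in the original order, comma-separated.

Sorted (descending): 598, 558, 503, 308, 215, 215, 210, 210, 210
The 2 values of 215 share dense rank 5.
The 3 values of 210 share dense rank 6.
Remaining distinct values take the next consecutive integers.

1, 6, 6, 5, 3, 2, 4, 6, 5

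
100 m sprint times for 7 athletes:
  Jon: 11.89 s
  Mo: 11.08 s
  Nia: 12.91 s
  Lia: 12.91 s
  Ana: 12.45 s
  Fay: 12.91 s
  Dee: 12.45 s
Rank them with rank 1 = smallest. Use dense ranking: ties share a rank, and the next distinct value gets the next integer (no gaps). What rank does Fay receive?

4

Sorted (ascending): 11.08, 11.89, 12.45, 12.45, 12.91, 12.91, 12.91
The 2 values of 12.45 share dense rank 3.
The 3 values of 12.91 share dense rank 4.
Remaining distinct values take the next consecutive integers.
Fay has value 12.91 s → rank 4.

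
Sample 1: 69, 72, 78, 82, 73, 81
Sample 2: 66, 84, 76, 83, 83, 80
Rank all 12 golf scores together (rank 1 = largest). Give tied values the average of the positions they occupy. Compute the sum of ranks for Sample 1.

46

Sorted (descending): 84, 83, 83, 82, 81, 80, 78, 76, 73, 72, 69, 66
The 2 values of 83 occupy positions 2–3 → average rank (2+3)/2 = 2.5.
Sample 1 values → pooled ranks: 69→11, 72→10, 78→7, 82→4, 73→9, 81→5
Rank sum = 11 + 10 + 7 + 4 + 9 + 5 = 46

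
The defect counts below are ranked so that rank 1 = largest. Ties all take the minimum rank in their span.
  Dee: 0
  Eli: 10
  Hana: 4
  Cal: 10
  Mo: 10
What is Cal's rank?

Sorted (descending): 10, 10, 10, 4, 0
The 3 values of 10 occupy positions 1–3 → each gets rank 1.
Cal has value 10 → rank 1.

1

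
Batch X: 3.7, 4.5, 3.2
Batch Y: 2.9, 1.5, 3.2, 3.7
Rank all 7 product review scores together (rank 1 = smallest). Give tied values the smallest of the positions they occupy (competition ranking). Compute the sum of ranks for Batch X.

15

Sorted (ascending): 1.5, 2.9, 3.2, 3.2, 3.7, 3.7, 4.5
The 2 values of 3.2 occupy positions 3–4 → each gets rank 3.
The 2 values of 3.7 occupy positions 5–6 → each gets rank 5.
Batch X values → pooled ranks: 3.7→5, 4.5→7, 3.2→3
Rank sum = 5 + 7 + 3 = 15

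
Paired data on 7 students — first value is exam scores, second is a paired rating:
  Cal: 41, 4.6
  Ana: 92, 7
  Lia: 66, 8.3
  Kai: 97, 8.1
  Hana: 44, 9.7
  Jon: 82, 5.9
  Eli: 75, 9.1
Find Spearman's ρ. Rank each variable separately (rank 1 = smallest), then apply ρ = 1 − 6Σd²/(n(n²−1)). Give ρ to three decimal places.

Ranks of variable 1: 1, 6, 3, 7, 2, 5, 4
Ranks of variable 2: 1, 3, 5, 4, 7, 2, 6
d = r₁ − r₂: 0, 3, -2, 3, -5, 3, -2
d²: 0, 9, 4, 9, 25, 9, 4; Σd² = 60
ρ = 1 − 6·60/(7·48) = 1 − 360/336 = -0.071

-0.071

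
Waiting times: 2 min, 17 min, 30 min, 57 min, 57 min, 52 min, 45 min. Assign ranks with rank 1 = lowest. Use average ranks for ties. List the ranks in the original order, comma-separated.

Sorted (ascending): 2, 17, 30, 45, 52, 57, 57
The 2 values of 57 occupy positions 6–7 → average rank (6+7)/2 = 6.5.

1, 2, 3, 6.5, 6.5, 5, 4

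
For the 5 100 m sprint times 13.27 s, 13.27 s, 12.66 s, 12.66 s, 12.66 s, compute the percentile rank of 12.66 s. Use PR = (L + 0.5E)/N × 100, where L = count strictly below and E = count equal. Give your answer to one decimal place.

N = 5.
Strictly below 12.66: 0. Equal to 12.66: 3.
PR = (0 + 0.5·3)/5 × 100 = 30.0

30.0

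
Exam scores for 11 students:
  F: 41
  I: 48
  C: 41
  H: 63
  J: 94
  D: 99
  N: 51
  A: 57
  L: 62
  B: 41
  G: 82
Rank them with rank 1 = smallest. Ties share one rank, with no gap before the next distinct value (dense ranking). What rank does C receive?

Sorted (ascending): 41, 41, 41, 48, 51, 57, 62, 63, 82, 94, 99
The 3 values of 41 share dense rank 1.
Remaining distinct values take the next consecutive integers.
C has value 41 → rank 1.

1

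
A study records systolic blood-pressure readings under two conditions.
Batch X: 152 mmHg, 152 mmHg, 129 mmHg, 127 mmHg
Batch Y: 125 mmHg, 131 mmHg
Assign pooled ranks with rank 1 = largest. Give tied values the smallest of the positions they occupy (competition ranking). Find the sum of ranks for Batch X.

11

Sorted (descending): 152, 152, 131, 129, 127, 125
The 2 values of 152 occupy positions 1–2 → each gets rank 1.
Batch X values → pooled ranks: 152→1, 152→1, 129→4, 127→5
Rank sum = 1 + 1 + 4 + 5 = 11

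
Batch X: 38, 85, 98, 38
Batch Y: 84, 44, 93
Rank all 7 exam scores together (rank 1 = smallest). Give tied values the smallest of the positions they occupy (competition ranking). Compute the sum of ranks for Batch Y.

13

Sorted (ascending): 38, 38, 44, 84, 85, 93, 98
The 2 values of 38 occupy positions 1–2 → each gets rank 1.
Batch Y values → pooled ranks: 84→4, 44→3, 93→6
Rank sum = 4 + 3 + 6 = 13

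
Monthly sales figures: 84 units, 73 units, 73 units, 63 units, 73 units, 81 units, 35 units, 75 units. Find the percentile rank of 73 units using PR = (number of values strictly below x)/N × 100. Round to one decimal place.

25.0

N = 8.
Strictly below 73: 2. Equal to 73: 3.
PR = 2/8 × 100 = 25.0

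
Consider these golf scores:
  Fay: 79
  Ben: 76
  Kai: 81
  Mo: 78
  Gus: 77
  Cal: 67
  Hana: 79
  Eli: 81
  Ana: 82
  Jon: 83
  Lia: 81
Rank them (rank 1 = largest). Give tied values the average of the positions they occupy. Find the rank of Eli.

Sorted (descending): 83, 82, 81, 81, 81, 79, 79, 78, 77, 76, 67
The 3 values of 81 occupy positions 3–5 → average rank 4.
The 2 values of 79 occupy positions 6–7 → average rank (6+7)/2 = 6.5.
Eli has value 81 → rank 4.

4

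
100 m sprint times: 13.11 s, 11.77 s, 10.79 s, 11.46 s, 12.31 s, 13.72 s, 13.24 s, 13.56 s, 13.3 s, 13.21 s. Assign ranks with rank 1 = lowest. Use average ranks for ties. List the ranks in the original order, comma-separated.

5, 3, 1, 2, 4, 10, 7, 9, 8, 6

Sorted (ascending): 10.79, 11.46, 11.77, 12.31, 13.11, 13.21, 13.24, 13.3, 13.56, 13.72
No ties — each value takes its position as its rank.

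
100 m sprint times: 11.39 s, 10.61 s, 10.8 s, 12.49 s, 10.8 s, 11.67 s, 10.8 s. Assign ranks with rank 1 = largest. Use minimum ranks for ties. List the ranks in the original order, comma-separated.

Sorted (descending): 12.49, 11.67, 11.39, 10.8, 10.8, 10.8, 10.61
The 3 values of 10.8 occupy positions 4–6 → each gets rank 4.

3, 7, 4, 1, 4, 2, 4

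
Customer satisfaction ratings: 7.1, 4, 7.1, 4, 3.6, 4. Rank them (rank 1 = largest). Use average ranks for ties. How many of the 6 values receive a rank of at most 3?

2

Sorted (descending): 7.1, 7.1, 4, 4, 4, 3.6
The 2 values of 7.1 occupy positions 1–2 → average rank (1+2)/2 = 1.5.
The 3 values of 4 occupy positions 3–5 → average rank 4.
Ranks ≤ 3: {1.5, 1.5} → 2 values.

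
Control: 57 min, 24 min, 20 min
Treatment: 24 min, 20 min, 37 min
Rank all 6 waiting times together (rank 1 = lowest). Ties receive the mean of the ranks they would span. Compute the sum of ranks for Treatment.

Sorted (ascending): 20, 20, 24, 24, 37, 57
The 2 values of 20 occupy positions 1–2 → average rank (1+2)/2 = 1.5.
The 2 values of 24 occupy positions 3–4 → average rank (3+4)/2 = 3.5.
Treatment values → pooled ranks: 24→3.5, 20→1.5, 37→5
Rank sum = 3.5 + 1.5 + 5 = 10

10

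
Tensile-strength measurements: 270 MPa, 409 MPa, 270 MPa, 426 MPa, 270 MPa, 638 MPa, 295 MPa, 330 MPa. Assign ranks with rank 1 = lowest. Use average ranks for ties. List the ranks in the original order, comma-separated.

2, 6, 2, 7, 2, 8, 4, 5

Sorted (ascending): 270, 270, 270, 295, 330, 409, 426, 638
The 3 values of 270 occupy positions 1–3 → average rank 2.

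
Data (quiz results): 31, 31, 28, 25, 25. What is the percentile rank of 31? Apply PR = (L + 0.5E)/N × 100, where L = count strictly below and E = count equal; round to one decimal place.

N = 5.
Strictly below 31: 3. Equal to 31: 2.
PR = (3 + 0.5·2)/5 × 100 = 80.0

80.0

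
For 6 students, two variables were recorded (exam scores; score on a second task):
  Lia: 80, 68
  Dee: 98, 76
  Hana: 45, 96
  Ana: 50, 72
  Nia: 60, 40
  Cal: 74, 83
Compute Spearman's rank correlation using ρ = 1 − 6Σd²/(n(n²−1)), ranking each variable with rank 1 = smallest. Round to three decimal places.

-0.257

Ranks of variable 1: 5, 6, 1, 2, 3, 4
Ranks of variable 2: 2, 4, 6, 3, 1, 5
d = r₁ − r₂: 3, 2, -5, -1, 2, -1
d²: 9, 4, 25, 1, 4, 1; Σd² = 44
ρ = 1 − 6·44/(6·35) = 1 − 264/210 = -0.257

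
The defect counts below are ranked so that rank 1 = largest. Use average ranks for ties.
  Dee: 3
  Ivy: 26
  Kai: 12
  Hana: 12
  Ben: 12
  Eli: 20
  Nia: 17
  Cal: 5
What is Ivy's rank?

1

Sorted (descending): 26, 20, 17, 12, 12, 12, 5, 3
The 3 values of 12 occupy positions 4–6 → average rank 5.
Ivy has value 26 → rank 1.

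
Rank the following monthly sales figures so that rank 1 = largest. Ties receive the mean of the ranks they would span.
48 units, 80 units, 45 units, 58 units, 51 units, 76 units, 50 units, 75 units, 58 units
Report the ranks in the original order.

Sorted (descending): 80, 76, 75, 58, 58, 51, 50, 48, 45
The 2 values of 58 occupy positions 4–5 → average rank (4+5)/2 = 4.5.

8, 1, 9, 4.5, 6, 2, 7, 3, 4.5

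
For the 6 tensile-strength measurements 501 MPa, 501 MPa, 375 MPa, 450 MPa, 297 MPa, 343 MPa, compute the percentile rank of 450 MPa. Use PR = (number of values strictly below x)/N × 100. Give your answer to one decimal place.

50.0

N = 6.
Strictly below 450: 3. Equal to 450: 1.
PR = 3/6 × 100 = 50.0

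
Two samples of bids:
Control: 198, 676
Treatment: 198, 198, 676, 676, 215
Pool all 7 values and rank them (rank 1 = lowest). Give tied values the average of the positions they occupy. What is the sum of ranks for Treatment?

20

Sorted (ascending): 198, 198, 198, 215, 676, 676, 676
The 3 values of 198 occupy positions 1–3 → average rank 2.
The 3 values of 676 occupy positions 5–7 → average rank 6.
Treatment values → pooled ranks: 198→2, 198→2, 676→6, 676→6, 215→4
Rank sum = 2 + 2 + 6 + 6 + 4 = 20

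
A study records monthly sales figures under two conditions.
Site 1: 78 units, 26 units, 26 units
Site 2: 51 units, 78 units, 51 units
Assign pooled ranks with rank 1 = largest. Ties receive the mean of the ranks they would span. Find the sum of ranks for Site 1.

12.5

Sorted (descending): 78, 78, 51, 51, 26, 26
The 2 values of 78 occupy positions 1–2 → average rank (1+2)/2 = 1.5.
The 2 values of 51 occupy positions 3–4 → average rank (3+4)/2 = 3.5.
The 2 values of 26 occupy positions 5–6 → average rank (5+6)/2 = 5.5.
Site 1 values → pooled ranks: 78→1.5, 26→5.5, 26→5.5
Rank sum = 1.5 + 5.5 + 5.5 = 12.5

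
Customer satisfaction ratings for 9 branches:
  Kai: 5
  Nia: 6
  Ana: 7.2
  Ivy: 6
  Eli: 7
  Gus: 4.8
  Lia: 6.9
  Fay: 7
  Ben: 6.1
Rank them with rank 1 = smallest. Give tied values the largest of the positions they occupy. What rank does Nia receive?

4

Sorted (ascending): 4.8, 5, 6, 6, 6.1, 6.9, 7, 7, 7.2
The 2 values of 6 occupy positions 3–4 → each gets rank 4.
The 2 values of 7 occupy positions 7–8 → each gets rank 8.
Nia has value 6 → rank 4.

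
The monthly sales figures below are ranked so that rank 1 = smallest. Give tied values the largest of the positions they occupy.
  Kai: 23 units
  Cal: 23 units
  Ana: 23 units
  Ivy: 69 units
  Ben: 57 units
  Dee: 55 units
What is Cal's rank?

Sorted (ascending): 23, 23, 23, 55, 57, 69
The 3 values of 23 occupy positions 1–3 → each gets rank 3.
Cal has value 23 units → rank 3.

3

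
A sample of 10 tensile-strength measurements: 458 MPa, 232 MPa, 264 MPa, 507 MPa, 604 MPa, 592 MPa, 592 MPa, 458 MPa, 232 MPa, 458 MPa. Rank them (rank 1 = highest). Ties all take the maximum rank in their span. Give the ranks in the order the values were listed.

7, 10, 8, 4, 1, 3, 3, 7, 10, 7

Sorted (descending): 604, 592, 592, 507, 458, 458, 458, 264, 232, 232
The 2 values of 592 occupy positions 2–3 → each gets rank 3.
The 3 values of 458 occupy positions 5–7 → each gets rank 7.
The 2 values of 232 occupy positions 9–10 → each gets rank 10.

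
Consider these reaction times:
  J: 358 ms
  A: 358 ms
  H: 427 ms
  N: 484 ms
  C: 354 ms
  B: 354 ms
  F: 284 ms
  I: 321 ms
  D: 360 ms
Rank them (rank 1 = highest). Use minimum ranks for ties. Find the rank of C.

6

Sorted (descending): 484, 427, 360, 358, 358, 354, 354, 321, 284
The 2 values of 358 occupy positions 4–5 → each gets rank 4.
The 2 values of 354 occupy positions 6–7 → each gets rank 6.
C has value 354 ms → rank 6.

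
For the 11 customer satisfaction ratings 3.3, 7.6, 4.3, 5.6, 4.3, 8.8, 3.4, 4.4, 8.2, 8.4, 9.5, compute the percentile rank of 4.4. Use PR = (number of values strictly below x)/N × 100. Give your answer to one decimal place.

N = 11.
Strictly below 4.4: 4. Equal to 4.4: 1.
PR = 4/11 × 100 = 36.4

36.4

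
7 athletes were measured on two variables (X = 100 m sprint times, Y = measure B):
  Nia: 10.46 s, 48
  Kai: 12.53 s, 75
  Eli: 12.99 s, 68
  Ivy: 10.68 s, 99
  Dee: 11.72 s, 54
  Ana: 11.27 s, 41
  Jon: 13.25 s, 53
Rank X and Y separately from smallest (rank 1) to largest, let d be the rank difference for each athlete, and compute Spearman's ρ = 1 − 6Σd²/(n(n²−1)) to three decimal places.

Ranks of variable 1: 1, 5, 6, 2, 4, 3, 7
Ranks of variable 2: 2, 6, 5, 7, 4, 1, 3
d = r₁ − r₂: -1, -1, 1, -5, 0, 2, 4
d²: 1, 1, 1, 25, 0, 4, 16; Σd² = 48
ρ = 1 − 6·48/(7·48) = 1 − 288/336 = 0.143

0.143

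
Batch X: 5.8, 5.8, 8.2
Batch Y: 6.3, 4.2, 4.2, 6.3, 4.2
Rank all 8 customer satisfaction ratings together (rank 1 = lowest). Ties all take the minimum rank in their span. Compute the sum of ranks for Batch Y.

15

Sorted (ascending): 4.2, 4.2, 4.2, 5.8, 5.8, 6.3, 6.3, 8.2
The 3 values of 4.2 occupy positions 1–3 → each gets rank 1.
The 2 values of 5.8 occupy positions 4–5 → each gets rank 4.
The 2 values of 6.3 occupy positions 6–7 → each gets rank 6.
Batch Y values → pooled ranks: 6.3→6, 4.2→1, 4.2→1, 6.3→6, 4.2→1
Rank sum = 6 + 1 + 1 + 6 + 1 = 15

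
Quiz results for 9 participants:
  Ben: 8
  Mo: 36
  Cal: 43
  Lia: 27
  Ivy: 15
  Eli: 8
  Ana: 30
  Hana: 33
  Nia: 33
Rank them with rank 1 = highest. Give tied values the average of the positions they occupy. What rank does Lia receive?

Sorted (descending): 43, 36, 33, 33, 30, 27, 15, 8, 8
The 2 values of 33 occupy positions 3–4 → average rank (3+4)/2 = 3.5.
The 2 values of 8 occupy positions 8–9 → average rank (8+9)/2 = 8.5.
Lia has value 27 → rank 6.

6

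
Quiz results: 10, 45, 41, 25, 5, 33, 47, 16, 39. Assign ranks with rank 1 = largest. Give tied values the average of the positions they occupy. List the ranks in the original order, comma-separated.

Sorted (descending): 47, 45, 41, 39, 33, 25, 16, 10, 5
No ties — each value takes its position as its rank.

8, 2, 3, 6, 9, 5, 1, 7, 4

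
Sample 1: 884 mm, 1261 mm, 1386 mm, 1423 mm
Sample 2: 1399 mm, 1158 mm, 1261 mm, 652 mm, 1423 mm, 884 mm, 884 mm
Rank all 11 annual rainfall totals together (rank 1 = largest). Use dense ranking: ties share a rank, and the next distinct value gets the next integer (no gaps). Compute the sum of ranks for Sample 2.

Sorted (descending): 1423, 1423, 1399, 1386, 1261, 1261, 1158, 884, 884, 884, 652
The 2 values of 1423 share dense rank 1.
The 2 values of 1261 share dense rank 4.
The 3 values of 884 share dense rank 6.
Remaining distinct values take the next consecutive integers.
Sample 2 values → pooled ranks: 1399→2, 1158→5, 1261→4, 652→7, 1423→1, 884→6, 884→6
Rank sum = 2 + 5 + 4 + 7 + 1 + 6 + 6 = 31

31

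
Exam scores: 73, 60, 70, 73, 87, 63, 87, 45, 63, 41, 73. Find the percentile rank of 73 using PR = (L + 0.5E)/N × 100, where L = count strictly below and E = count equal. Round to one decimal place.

N = 11.
Strictly below 73: 6. Equal to 73: 3.
PR = (6 + 0.5·3)/11 × 100 = 68.2

68.2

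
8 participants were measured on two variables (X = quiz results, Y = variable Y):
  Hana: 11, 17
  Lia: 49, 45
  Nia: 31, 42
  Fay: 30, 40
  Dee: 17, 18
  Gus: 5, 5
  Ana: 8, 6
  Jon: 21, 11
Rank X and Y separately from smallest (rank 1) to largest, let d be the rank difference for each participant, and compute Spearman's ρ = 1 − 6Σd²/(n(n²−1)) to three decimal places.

Ranks of variable 1: 3, 8, 7, 6, 4, 1, 2, 5
Ranks of variable 2: 4, 8, 7, 6, 5, 1, 2, 3
d = r₁ − r₂: -1, 0, 0, 0, -1, 0, 0, 2
d²: 1, 0, 0, 0, 1, 0, 0, 4; Σd² = 6
ρ = 1 − 6·6/(8·63) = 1 − 36/504 = 0.929

0.929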